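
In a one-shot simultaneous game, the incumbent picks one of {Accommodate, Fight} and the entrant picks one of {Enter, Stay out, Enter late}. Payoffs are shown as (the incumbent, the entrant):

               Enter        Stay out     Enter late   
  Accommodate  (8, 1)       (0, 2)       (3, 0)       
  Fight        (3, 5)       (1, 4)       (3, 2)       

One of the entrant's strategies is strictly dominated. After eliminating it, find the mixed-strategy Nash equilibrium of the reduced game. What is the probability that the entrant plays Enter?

q = 1/6

The entrant's strategy Enter late is strictly dominated by Enter: 1 > 0 and 5 > 2. Eliminate Enter late.
For the incumbent to be willing to mix, the incumbent must be indifferent between Accommodate and Fight, which pins down the entrant's mix.
  the incumbent's payoff to Accommodate: q·8 + (1−q)·0 = 8q
  the incumbent's payoff to Fight: q·3 + (1−q)·1 = 2q + 1
  8q = 2q + 1  ⇒  6q = 1  ⇒  q = 1/6.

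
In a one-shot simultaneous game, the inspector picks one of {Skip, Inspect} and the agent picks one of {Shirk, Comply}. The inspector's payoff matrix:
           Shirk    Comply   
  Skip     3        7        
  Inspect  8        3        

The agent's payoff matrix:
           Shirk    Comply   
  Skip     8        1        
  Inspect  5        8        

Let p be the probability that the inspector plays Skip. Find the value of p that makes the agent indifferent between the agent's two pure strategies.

p = 3/10

In a mixed equilibrium the agent is indifferent between Shirk and Comply; this condition fixes p.
  the agent's payoff from Shirk: p·8 + (1−p)·5 = 3p + 5
  the agent's payoff from Comply: p·1 + (1−p)·8 = -7p + 8
  3p + 5 = -7p + 8  ⇒  10p = 3  ⇒  p = 3/10.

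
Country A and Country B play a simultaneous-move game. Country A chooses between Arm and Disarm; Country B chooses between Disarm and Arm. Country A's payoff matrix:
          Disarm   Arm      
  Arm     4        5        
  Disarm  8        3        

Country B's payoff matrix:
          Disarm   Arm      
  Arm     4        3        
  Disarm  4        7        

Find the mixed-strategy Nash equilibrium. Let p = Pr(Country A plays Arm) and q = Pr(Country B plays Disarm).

p = 3/4, q = 1/3

Country B's indifference between Disarm and Arm determines Country A's mixing probability p:
  Country B's expected payoff from Disarm: p·4 + (1−p)·4 = 4
  Country B's expected payoff from Arm: p·3 + (1−p)·7 = -4p + 7
  4 = -4p + 7  ⇒  4p = 3  ⇒  p = 3/4.
Country B's mix must leave Country A indifferent between Arm and Disarm.
  Country A's payoff from Arm: q·4 + (1−q)·5 = -q + 5
  Country A's payoff from Disarm: q·8 + (1−q)·3 = 5q + 3
  -q + 5 = 5q + 3  ⇒  -6q = -2  ⇒  q = 1/3.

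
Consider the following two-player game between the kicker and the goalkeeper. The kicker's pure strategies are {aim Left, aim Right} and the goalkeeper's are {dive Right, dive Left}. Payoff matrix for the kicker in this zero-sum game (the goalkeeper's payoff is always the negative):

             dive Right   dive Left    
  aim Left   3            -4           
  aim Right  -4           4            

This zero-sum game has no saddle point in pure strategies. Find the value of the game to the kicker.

For the kicker to be willing to mix, the kicker must be indifferent between aim Left and aim Right, which pins down the goalkeeper's mix.
  the kicker's payoff to aim Left: q·3 + (1−q)·(-4) = 7q - 4
  the kicker's payoff to aim Right: q·(-4) + (1−q)·4 = -8q + 4
  7q - 4 = -8q + 4  ⇒  15q = 8  ⇒  q = 8/15.
The value is the kicker's expected payoff against this mix (using aim Left): (8/15)·3 + (7/15)·(-4) = -4/15.

v = -4/15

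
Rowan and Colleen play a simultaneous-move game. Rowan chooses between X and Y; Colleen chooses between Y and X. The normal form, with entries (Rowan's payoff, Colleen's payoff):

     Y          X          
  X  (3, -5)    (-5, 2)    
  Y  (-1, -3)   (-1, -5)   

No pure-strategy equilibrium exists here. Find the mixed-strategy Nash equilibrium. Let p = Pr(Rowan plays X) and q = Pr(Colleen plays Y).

p = 2/9, q = 1/2

For Colleen to be willing to mix, Colleen must be indifferent between Y and X, which pins down Rowan's mix.
  Colleen's expected payoff from Y: p·(-5) + (1−p)·(-3) = -2p - 3
  Colleen's expected payoff from X: p·2 + (1−p)·(-5) = 7p - 5
  -2p - 3 = 7p - 5  ⇒  -9p = -2  ⇒  p = 2/9.
For Rowan to be willing to mix, Rowan must be indifferent between X and Y, which pins down Colleen's mix.
  Rowan's payoff to X: q·3 + (1−q)·(-5) = 8q - 5
  Rowan's payoff to Y: q·(-1) + (1−q)·(-1) = -1
  8q - 5 = -1  ⇒  8q = 4  ⇒  q = 1/2.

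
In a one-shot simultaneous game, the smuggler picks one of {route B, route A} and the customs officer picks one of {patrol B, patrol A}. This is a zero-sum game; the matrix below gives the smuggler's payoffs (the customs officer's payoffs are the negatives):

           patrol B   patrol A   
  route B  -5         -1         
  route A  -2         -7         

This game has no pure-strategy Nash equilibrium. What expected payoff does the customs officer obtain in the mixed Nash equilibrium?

Set the customs officer's expected payoff from patrol B equal to that from patrol A:
  the customs officer's expected payoff from patrol B: p·5 + (1−p)·2 = 3p + 2
  the customs officer's expected payoff from patrol A: p·1 + (1−p)·7 = -6p + 7
  3p + 2 = -6p + 7  ⇒  9p = 5  ⇒  p = 5/9.
At equilibrium the customs officer is indifferent across columns, so the customs officer's payoff equals the payoff from patrol B: (5/9)·5 + (4/9)·2 = 11/3.

11/3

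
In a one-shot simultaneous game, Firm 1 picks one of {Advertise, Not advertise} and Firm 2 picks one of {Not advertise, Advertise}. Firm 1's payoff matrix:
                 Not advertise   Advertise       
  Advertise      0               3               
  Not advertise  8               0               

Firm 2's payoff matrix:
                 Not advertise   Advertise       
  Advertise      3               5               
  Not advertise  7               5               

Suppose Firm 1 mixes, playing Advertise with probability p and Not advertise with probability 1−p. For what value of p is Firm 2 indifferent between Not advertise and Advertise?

p = 1/2

Set Firm 2's expected payoff from Not advertise equal to that from Advertise:
  Firm 2's payoff to Not advertise: p·3 + (1−p)·7 = -4p + 7
  Firm 2's payoff to Advertise: p·5 + (1−p)·5 = 5
  -4p + 7 = 5  ⇒  -4p = -2  ⇒  p = 1/2.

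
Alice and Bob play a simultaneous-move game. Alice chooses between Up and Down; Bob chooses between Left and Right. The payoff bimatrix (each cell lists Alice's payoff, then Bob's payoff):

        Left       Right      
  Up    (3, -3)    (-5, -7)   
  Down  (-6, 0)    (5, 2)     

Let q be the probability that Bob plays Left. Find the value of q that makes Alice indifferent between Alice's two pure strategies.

q = 10/19

In a mixed equilibrium Alice is indifferent between Up and Down; this condition fixes q.
  Alice's payoff from Up: q·3 + (1−q)·(-5) = 8q - 5
  Alice's payoff from Down: q·(-6) + (1−q)·5 = -11q + 5
  8q - 5 = -11q + 5  ⇒  19q = 10  ⇒  q = 10/19.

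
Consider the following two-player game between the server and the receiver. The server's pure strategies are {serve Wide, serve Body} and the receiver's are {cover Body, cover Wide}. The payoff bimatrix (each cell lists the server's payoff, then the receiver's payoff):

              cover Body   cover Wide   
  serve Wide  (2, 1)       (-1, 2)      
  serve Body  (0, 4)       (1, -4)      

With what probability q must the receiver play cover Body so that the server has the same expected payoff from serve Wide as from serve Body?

q = 1/2

For the server to be willing to mix, the server must be indifferent between serve Wide and serve Body, which pins down the receiver's mix.
  the server's payoff from serve Wide: q·2 + (1−q)·(-1) = 3q - 1
  the server's payoff from serve Body: q·0 + (1−q)·1 = -q + 1
  3q - 1 = -q + 1  ⇒  4q = 2  ⇒  q = 1/2.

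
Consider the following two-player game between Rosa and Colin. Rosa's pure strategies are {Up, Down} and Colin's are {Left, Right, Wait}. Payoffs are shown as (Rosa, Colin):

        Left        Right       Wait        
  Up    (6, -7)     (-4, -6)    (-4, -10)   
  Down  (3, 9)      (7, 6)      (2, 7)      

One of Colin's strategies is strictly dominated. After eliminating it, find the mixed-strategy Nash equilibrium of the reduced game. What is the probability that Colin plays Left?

q = 11/14

Colin's strategy Wait is strictly dominated by Left: -7 > -10 and 9 > 7. Eliminate Wait.
Rosa's indifference between Up and Down determines Colin's mixing probability q:
  Rosa's expected payoff from Up: q·6 + (1−q)·(-4) = 10q - 4
  Rosa's expected payoff from Down: q·3 + (1−q)·7 = -4q + 7
  10q - 4 = -4q + 7  ⇒  14q = 11  ⇒  q = 11/14.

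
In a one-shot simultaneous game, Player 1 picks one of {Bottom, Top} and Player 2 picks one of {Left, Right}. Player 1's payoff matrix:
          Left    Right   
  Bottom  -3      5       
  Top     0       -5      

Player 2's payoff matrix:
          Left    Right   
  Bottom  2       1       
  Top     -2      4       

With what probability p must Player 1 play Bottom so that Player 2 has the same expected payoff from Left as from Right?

In a mixed equilibrium Player 2 is indifferent between Left and Right; this condition fixes p.
  Player 2's payoff to Left: p·2 + (1−p)·(-2) = 4p - 2
  Player 2's payoff to Right: p·1 + (1−p)·4 = -3p + 4
  4p - 2 = -3p + 4  ⇒  7p = 6  ⇒  p = 6/7.

p = 6/7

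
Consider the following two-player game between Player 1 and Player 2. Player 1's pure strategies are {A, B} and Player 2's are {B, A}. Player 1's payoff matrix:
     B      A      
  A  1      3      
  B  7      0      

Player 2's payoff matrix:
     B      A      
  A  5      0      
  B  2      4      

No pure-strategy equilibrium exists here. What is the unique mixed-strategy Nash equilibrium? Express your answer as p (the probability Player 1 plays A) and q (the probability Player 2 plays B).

p = 2/7, q = 1/3

For Player 2 to be willing to mix, Player 2 must be indifferent between B and A, which pins down Player 1's mix.
  Player 2's expected payoff from B: p·5 + (1−p)·2 = 3p + 2
  Player 2's expected payoff from A: p·0 + (1−p)·4 = -4p + 4
  3p + 2 = -4p + 4  ⇒  7p = 2  ⇒  p = 2/7.
Set Player 1's expected payoff from A equal to that from B:
  Player 1's payoff from A: q·1 + (1−q)·3 = -2q + 3
  Player 1's payoff from B: q·7 + (1−q)·0 = 7q
  -2q + 3 = 7q  ⇒  -9q = -3  ⇒  q = 1/3.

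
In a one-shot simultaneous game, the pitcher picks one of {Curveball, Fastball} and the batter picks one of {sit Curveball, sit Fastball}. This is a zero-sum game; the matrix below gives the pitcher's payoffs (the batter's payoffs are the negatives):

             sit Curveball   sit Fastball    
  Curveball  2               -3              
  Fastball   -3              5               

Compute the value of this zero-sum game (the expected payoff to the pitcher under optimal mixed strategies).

v = 1/13

The pitcher's indifference between Curveball and Fastball determines the batter's mixing probability q:
  the pitcher's payoff to Curveball: q·2 + (1−q)·(-3) = 5q - 3
  the pitcher's payoff to Fastball: q·(-3) + (1−q)·5 = -8q + 5
  5q - 3 = -8q + 5  ⇒  13q = 8  ⇒  q = 8/13.
The value is the pitcher's expected payoff against this mix (using Curveball): (8/13)·2 + (5/13)·(-3) = 1/13.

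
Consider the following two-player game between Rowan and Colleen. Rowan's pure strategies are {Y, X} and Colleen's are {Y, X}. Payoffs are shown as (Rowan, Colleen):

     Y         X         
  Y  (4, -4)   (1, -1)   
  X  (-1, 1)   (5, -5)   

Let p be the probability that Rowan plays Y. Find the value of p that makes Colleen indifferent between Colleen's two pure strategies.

p = 2/3

Set Colleen's expected payoff from Y equal to that from X:
  Colleen's expected payoff from Y: p·(-4) + (1−p)·1 = -5p + 1
  Colleen's expected payoff from X: p·(-1) + (1−p)·(-5) = 4p - 5
  -5p + 1 = 4p - 5  ⇒  -9p = -6  ⇒  p = 2/3.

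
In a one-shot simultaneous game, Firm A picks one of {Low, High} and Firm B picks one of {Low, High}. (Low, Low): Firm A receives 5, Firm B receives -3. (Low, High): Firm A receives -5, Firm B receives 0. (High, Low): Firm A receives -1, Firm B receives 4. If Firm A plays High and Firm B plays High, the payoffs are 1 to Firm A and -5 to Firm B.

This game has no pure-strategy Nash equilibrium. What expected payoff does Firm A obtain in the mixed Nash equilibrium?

0

In a mixed equilibrium Firm A is indifferent between Low and High; this condition fixes q.
  Firm A's payoff to Low: q·5 + (1−q)·(-5) = 10q - 5
  Firm A's payoff to High: q·(-1) + (1−q)·1 = -2q + 1
  10q - 5 = -2q + 1  ⇒  12q = 6  ⇒  q = 1/2.
At equilibrium Firm A is indifferent across rows, so Firm A's payoff equals the payoff from Low: (1/2)·5 + (1/2)·(-5) = 0.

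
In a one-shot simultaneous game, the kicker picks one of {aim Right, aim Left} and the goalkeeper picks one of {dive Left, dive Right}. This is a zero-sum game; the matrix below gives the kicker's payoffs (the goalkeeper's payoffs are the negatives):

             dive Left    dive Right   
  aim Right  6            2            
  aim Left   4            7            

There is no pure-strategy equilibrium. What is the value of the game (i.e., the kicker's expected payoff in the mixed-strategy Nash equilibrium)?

v = 34/7

The kicker's indifference between aim Right and aim Left determines the goalkeeper's mixing probability q:
  the kicker's payoff to aim Right: q·6 + (1−q)·2 = 4q + 2
  the kicker's payoff to aim Left: q·4 + (1−q)·7 = -3q + 7
  4q + 2 = -3q + 7  ⇒  7q = 5  ⇒  q = 5/7.
The value is the kicker's expected payoff against this mix (using aim Right): (5/7)·6 + (2/7)·2 = 34/7.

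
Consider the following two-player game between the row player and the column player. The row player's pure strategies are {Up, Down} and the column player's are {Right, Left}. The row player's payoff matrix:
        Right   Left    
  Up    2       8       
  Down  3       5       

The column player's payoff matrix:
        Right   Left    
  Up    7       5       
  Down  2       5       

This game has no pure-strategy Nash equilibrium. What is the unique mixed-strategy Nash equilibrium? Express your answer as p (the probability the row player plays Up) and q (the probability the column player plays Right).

In a mixed equilibrium the column player is indifferent between Right and Left; this condition fixes p.
  the column player's payoff to Right: p·7 + (1−p)·2 = 5p + 2
  the column player's payoff to Left: p·5 + (1−p)·5 = 5
  5p + 2 = 5  ⇒  5p = 3  ⇒  p = 3/5.
In a mixed equilibrium the row player is indifferent between Up and Down; this condition fixes q.
  the row player's payoff from Up: q·2 + (1−q)·8 = -6q + 8
  the row player's payoff from Down: q·3 + (1−q)·5 = -2q + 5
  -6q + 8 = -2q + 5  ⇒  -4q = -3  ⇒  q = 3/4.

p = 3/5, q = 3/4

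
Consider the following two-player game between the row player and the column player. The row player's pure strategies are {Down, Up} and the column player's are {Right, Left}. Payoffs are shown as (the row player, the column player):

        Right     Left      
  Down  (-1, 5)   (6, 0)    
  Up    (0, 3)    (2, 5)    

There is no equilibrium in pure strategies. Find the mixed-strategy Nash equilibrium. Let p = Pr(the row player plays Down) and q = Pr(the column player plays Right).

For the column player to be willing to mix, the column player must be indifferent between Right and Left, which pins down the row player's mix.
  the column player's payoff to Right: p·5 + (1−p)·3 = 2p + 3
  the column player's payoff to Left: p·0 + (1−p)·5 = -5p + 5
  2p + 3 = -5p + 5  ⇒  7p = 2  ⇒  p = 2/7.
The row player's indifference between Down and Up determines the column player's mixing probability q:
  the row player's payoff from Down: q·(-1) + (1−q)·6 = -7q + 6
  the row player's payoff from Up: q·0 + (1−q)·2 = -2q + 2
  -7q + 6 = -2q + 2  ⇒  -5q = -4  ⇒  q = 4/5.

p = 2/7, q = 4/5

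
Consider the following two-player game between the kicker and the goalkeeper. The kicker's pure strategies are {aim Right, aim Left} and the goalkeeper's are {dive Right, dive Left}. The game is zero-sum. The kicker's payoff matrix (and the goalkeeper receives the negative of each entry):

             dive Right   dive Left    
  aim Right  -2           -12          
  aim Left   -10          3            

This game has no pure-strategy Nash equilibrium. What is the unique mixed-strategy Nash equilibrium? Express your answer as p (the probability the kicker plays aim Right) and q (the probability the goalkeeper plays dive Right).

For the goalkeeper to be willing to mix, the goalkeeper must be indifferent between dive Right and dive Left, which pins down the kicker's mix.
  the goalkeeper's expected payoff from dive Right: p·2 + (1−p)·10 = -8p + 10
  the goalkeeper's expected payoff from dive Left: p·12 + (1−p)·(-3) = 15p - 3
  -8p + 10 = 15p - 3  ⇒  -23p = -13  ⇒  p = 13/23.
The goalkeeper's mix must leave the kicker indifferent between aim Right and aim Left.
  the kicker's payoff from aim Right: q·(-2) + (1−q)·(-12) = 10q - 12
  the kicker's payoff from aim Left: q·(-10) + (1−q)·3 = -13q + 3
  10q - 12 = -13q + 3  ⇒  23q = 15  ⇒  q = 15/23.

p = 13/23, q = 15/23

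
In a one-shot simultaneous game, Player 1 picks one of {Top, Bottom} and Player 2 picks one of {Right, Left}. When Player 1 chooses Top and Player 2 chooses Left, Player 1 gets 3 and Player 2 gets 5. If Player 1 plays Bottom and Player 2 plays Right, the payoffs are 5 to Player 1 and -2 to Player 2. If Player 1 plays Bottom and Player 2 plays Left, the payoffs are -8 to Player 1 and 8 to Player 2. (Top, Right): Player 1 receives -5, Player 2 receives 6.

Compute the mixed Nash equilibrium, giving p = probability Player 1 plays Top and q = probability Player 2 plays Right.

In a mixed equilibrium Player 2 is indifferent between Right and Left; this condition fixes p.
  Player 2's expected payoff from Right: p·6 + (1−p)·(-2) = 8p - 2
  Player 2's expected payoff from Left: p·5 + (1−p)·8 = -3p + 8
  8p - 2 = -3p + 8  ⇒  11p = 10  ⇒  p = 10/11.
Player 2's mix must leave Player 1 indifferent between Top and Bottom.
  Player 1's expected payoff from Top: q·(-5) + (1−q)·3 = -8q + 3
  Player 1's expected payoff from Bottom: q·5 + (1−q)·(-8) = 13q - 8
  -8q + 3 = 13q - 8  ⇒  -21q = -11  ⇒  q = 11/21.

p = 10/11, q = 11/21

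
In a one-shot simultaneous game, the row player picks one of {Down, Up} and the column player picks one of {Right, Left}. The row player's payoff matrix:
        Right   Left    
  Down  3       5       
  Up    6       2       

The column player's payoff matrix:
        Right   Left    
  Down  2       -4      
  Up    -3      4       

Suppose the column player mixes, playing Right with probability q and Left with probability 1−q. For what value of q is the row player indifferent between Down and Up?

q = 1/2

The row player's indifference between Down and Up determines the column player's mixing probability q:
  the row player's expected payoff from Down: q·3 + (1−q)·5 = -2q + 5
  the row player's expected payoff from Up: q·6 + (1−q)·2 = 4q + 2
  -2q + 5 = 4q + 2  ⇒  -6q = -3  ⇒  q = 1/2.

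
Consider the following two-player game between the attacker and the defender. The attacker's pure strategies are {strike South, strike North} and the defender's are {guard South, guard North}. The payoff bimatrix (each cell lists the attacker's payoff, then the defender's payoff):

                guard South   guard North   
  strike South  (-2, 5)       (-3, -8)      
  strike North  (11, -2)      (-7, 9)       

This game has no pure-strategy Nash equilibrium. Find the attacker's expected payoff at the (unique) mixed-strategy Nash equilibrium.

The attacker's indifference between strike South and strike North determines the defender's mixing probability q:
  the attacker's payoff from strike South: q·(-2) + (1−q)·(-3) = q - 3
  the attacker's payoff from strike North: q·11 + (1−q)·(-7) = 18q - 7
  q - 3 = 18q - 7  ⇒  -17q = -4  ⇒  q = 4/17.
At equilibrium the attacker is indifferent across rows, so the attacker's payoff equals the payoff from strike South: (4/17)·(-2) + (13/17)·(-3) = -47/17.

-47/17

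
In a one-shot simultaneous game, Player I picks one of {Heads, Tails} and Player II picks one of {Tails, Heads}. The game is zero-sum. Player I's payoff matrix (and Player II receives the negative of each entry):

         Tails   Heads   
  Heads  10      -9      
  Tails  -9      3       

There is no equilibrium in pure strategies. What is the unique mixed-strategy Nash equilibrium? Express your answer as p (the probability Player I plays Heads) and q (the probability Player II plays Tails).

In a mixed equilibrium Player II is indifferent between Tails and Heads; this condition fixes p.
  Player II's expected payoff from Tails: p·(-10) + (1−p)·9 = -19p + 9
  Player II's expected payoff from Heads: p·9 + (1−p)·(-3) = 12p - 3
  -19p + 9 = 12p - 3  ⇒  -31p = -12  ⇒  p = 12/31.
In a mixed equilibrium Player I is indifferent between Heads and Tails; this condition fixes q.
  Player I's payoff to Heads: q·10 + (1−q)·(-9) = 19q - 9
  Player I's payoff to Tails: q·(-9) + (1−q)·3 = -12q + 3
  19q - 9 = -12q + 3  ⇒  31q = 12  ⇒  q = 12/31.

p = 12/31, q = 12/31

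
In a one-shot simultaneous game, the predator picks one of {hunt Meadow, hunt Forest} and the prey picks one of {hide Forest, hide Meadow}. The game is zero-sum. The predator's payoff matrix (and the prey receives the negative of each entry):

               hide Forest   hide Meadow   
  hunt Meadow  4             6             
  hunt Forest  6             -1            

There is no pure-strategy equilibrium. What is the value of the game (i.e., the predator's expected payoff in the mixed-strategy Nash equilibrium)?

The predator's indifference between hunt Meadow and hunt Forest determines the prey's mixing probability q:
  the predator's payoff to hunt Meadow: q·4 + (1−q)·6 = -2q + 6
  the predator's payoff to hunt Forest: q·6 + (1−q)·(-1) = 7q - 1
  -2q + 6 = 7q - 1  ⇒  -9q = -7  ⇒  q = 7/9.
The value is the predator's expected payoff against this mix (using hunt Meadow): (7/9)·4 + (2/9)·6 = 40/9.

v = 40/9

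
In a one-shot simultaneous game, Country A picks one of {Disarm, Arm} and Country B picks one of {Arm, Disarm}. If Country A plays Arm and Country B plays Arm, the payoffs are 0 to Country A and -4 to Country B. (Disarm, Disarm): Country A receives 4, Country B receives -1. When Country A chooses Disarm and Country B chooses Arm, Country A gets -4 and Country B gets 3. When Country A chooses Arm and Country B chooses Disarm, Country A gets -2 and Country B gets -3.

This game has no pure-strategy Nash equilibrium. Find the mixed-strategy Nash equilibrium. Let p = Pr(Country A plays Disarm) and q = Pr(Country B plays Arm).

Country B's indifference between Arm and Disarm determines Country A's mixing probability p:
  Country B's expected payoff from Arm: p·3 + (1−p)·(-4) = 7p - 4
  Country B's expected payoff from Disarm: p·(-1) + (1−p)·(-3) = 2p - 3
  7p - 4 = 2p - 3  ⇒  5p = 1  ⇒  p = 1/5.
For Country A to be willing to mix, Country A must be indifferent between Disarm and Arm, which pins down Country B's mix.
  Country A's expected payoff from Disarm: q·(-4) + (1−q)·4 = -8q + 4
  Country A's expected payoff from Arm: q·0 + (1−q)·(-2) = 2q - 2
  -8q + 4 = 2q - 2  ⇒  -10q = -6  ⇒  q = 3/5.

p = 1/5, q = 3/5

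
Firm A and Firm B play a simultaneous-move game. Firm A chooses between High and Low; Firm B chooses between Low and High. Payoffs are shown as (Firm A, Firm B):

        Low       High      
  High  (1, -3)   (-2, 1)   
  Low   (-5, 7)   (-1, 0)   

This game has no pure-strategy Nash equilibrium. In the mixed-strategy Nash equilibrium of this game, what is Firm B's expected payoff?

Firm A's mix must leave Firm B indifferent between Low and High.
  Firm B's payoff to Low: p·(-3) + (1−p)·7 = -10p + 7
  Firm B's payoff to High: p·1 + (1−p)·0 = p
  -10p + 7 = p  ⇒  -11p = -7  ⇒  p = 7/11.
At equilibrium Firm B is indifferent across columns, so Firm B's payoff equals the payoff from Low: (7/11)·(-3) + (4/11)·7 = 7/11.

7/11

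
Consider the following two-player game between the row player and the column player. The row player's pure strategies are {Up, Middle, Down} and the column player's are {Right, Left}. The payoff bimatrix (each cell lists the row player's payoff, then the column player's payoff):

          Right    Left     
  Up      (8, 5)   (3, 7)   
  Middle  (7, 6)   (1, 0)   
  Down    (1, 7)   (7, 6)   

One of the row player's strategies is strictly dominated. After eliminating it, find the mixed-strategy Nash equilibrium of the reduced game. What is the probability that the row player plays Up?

The row player's strategy Middle is strictly dominated by Up: 8 > 7 and 3 > 1. Eliminate Middle.
The column player's indifference between Right and Left determines the row player's mixing probability p:
  the column player's payoff from Right: p·5 + (1−p)·7 = -2p + 7
  the column player's payoff from Left: p·7 + (1−p)·6 = p + 6
  -2p + 7 = p + 6  ⇒  -3p = -1  ⇒  p = 1/3.

p = 1/3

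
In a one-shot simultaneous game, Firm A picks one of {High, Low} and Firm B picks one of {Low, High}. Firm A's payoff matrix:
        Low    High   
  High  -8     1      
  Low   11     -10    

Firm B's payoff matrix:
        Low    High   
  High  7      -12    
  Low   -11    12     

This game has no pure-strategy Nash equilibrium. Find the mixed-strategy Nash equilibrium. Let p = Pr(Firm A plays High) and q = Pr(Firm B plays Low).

p = 23/42, q = 11/30

For Firm B to be willing to mix, Firm B must be indifferent between Low and High, which pins down Firm A's mix.
  Firm B's expected payoff from Low: p·7 + (1−p)·(-11) = 18p - 11
  Firm B's expected payoff from High: p·(-12) + (1−p)·12 = -24p + 12
  18p - 11 = -24p + 12  ⇒  42p = 23  ⇒  p = 23/42.
Firm B's mix must leave Firm A indifferent between High and Low.
  Firm A's payoff from High: q·(-8) + (1−q)·1 = -9q + 1
  Firm A's payoff from Low: q·11 + (1−q)·(-10) = 21q - 10
  -9q + 1 = 21q - 10  ⇒  -30q = -11  ⇒  q = 11/30.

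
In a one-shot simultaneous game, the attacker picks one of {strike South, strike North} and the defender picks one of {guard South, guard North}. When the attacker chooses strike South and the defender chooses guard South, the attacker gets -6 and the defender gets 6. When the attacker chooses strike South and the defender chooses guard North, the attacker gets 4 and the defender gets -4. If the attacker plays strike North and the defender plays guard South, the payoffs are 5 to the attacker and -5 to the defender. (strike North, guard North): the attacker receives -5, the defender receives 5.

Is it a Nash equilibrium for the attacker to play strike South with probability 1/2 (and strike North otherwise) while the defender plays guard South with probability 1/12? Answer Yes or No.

No

Given the defender's mix q = 1/12, the attacker's payoff from strike South is 19/6 but from strike North is -25/6. The attacker strictly prefers strike South, so the attacker would not mix.
So the proposed profile is not a Nash equilibrium.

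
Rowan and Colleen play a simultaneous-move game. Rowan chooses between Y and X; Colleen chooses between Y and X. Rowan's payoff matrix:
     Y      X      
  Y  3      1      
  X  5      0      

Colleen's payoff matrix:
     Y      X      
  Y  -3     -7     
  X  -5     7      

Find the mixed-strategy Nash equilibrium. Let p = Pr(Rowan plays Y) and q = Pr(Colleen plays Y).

p = 3/4, q = 1/3

Colleen's indifference between Y and X determines Rowan's mixing probability p:
  Colleen's payoff from Y: p·(-3) + (1−p)·(-5) = 2p - 5
  Colleen's payoff from X: p·(-7) + (1−p)·7 = -14p + 7
  2p - 5 = -14p + 7  ⇒  16p = 12  ⇒  p = 3/4.
Set Rowan's expected payoff from Y equal to that from X:
  Rowan's payoff from Y: q·3 + (1−q)·1 = 2q + 1
  Rowan's payoff from X: q·5 + (1−q)·0 = 5q
  2q + 1 = 5q  ⇒  -3q = -1  ⇒  q = 1/3.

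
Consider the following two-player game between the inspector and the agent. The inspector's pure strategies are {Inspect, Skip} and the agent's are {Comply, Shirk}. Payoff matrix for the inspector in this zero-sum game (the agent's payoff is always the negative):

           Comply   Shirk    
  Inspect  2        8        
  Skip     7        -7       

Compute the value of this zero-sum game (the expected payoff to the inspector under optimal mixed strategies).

For the inspector to be willing to mix, the inspector must be indifferent between Inspect and Skip, which pins down the agent's mix.
  the inspector's payoff to Inspect: q·2 + (1−q)·8 = -6q + 8
  the inspector's payoff to Skip: q·7 + (1−q)·(-7) = 14q - 7
  -6q + 8 = 14q - 7  ⇒  -20q = -15  ⇒  q = 3/4.
The value is the inspector's expected payoff against this mix (using Inspect): (3/4)·2 + (1/4)·8 = 7/2.

v = 7/2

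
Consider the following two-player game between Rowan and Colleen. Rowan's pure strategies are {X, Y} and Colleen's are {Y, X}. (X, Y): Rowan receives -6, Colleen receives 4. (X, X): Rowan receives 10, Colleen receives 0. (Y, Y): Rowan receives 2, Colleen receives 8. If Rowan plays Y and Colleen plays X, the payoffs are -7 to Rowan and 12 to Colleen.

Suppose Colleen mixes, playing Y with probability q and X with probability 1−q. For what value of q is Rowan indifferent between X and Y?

Rowan's indifference between X and Y determines Colleen's mixing probability q:
  Rowan's expected payoff from X: q·(-6) + (1−q)·10 = -16q + 10
  Rowan's expected payoff from Y: q·2 + (1−q)·(-7) = 9q - 7
  -16q + 10 = 9q - 7  ⇒  -25q = -17  ⇒  q = 17/25.

q = 17/25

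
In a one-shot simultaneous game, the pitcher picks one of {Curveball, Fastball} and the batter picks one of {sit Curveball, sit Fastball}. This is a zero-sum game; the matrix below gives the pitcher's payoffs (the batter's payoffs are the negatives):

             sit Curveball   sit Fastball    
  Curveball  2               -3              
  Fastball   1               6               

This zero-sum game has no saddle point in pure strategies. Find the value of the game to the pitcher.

In a mixed equilibrium the pitcher is indifferent between Curveball and Fastball; this condition fixes q.
  the pitcher's payoff from Curveball: q·2 + (1−q)·(-3) = 5q - 3
  the pitcher's payoff from Fastball: q·1 + (1−q)·6 = -5q + 6
  5q - 3 = -5q + 6  ⇒  10q = 9  ⇒  q = 9/10.
The value is the pitcher's expected payoff against this mix (using Curveball): (9/10)·2 + (1/10)·(-3) = 3/2.

v = 3/2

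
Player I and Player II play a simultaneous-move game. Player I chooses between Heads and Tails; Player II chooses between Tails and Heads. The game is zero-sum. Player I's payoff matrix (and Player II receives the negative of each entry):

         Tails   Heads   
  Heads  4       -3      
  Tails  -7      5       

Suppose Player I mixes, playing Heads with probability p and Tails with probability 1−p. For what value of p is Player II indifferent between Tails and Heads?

Set Player II's expected payoff from Tails equal to that from Heads:
  Player II's payoff from Tails: p·(-4) + (1−p)·7 = -11p + 7
  Player II's payoff from Heads: p·3 + (1−p)·(-5) = 8p - 5
  -11p + 7 = 8p - 5  ⇒  -19p = -12  ⇒  p = 12/19.

p = 12/19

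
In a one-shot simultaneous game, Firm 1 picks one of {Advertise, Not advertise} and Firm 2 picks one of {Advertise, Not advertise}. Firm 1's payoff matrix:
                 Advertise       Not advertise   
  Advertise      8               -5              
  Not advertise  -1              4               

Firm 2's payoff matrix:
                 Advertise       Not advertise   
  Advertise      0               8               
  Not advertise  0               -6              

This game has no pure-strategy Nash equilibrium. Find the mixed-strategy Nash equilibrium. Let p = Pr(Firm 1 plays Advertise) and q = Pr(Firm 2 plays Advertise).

Set Firm 2's expected payoff from Advertise equal to that from Not advertise:
  Firm 2's expected payoff from Advertise: p·0 + (1−p)·0 = 0
  Firm 2's expected payoff from Not advertise: p·8 + (1−p)·(-6) = 14p - 6
  0 = 14p - 6  ⇒  -14p = -6  ⇒  p = 3/7.
In a mixed equilibrium Firm 1 is indifferent between Advertise and Not advertise; this condition fixes q.
  Firm 1's expected payoff from Advertise: q·8 + (1−q)·(-5) = 13q - 5
  Firm 1's expected payoff from Not advertise: q·(-1) + (1−q)·4 = -5q + 4
  13q - 5 = -5q + 4  ⇒  18q = 9  ⇒  q = 1/2.

p = 3/7, q = 1/2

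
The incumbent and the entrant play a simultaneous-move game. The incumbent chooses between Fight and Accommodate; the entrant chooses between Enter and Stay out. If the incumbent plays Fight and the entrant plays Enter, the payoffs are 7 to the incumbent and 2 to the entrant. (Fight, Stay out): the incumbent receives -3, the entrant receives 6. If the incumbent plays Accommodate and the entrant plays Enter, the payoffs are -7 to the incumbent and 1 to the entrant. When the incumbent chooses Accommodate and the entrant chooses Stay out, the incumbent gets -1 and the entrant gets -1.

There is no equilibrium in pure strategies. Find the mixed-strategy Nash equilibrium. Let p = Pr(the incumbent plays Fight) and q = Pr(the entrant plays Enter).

p = 1/3, q = 1/8

The incumbent's mix must leave the entrant indifferent between Enter and Stay out.
  the entrant's expected payoff from Enter: p·2 + (1−p)·1 = p + 1
  the entrant's expected payoff from Stay out: p·6 + (1−p)·(-1) = 7p - 1
  p + 1 = 7p - 1  ⇒  -6p = -2  ⇒  p = 1/3.
Set the incumbent's expected payoff from Fight equal to that from Accommodate:
  the incumbent's payoff from Fight: q·7 + (1−q)·(-3) = 10q - 3
  the incumbent's payoff from Accommodate: q·(-7) + (1−q)·(-1) = -6q - 1
  10q - 3 = -6q - 1  ⇒  16q = 2  ⇒  q = 1/8.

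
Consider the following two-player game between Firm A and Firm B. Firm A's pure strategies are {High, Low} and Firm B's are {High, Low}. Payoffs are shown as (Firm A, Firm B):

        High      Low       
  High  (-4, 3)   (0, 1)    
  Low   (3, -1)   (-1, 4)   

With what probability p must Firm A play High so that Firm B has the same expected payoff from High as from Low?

In a mixed equilibrium Firm B is indifferent between High and Low; this condition fixes p.
  Firm B's expected payoff from High: p·3 + (1−p)·(-1) = 4p - 1
  Firm B's expected payoff from Low: p·1 + (1−p)·4 = -3p + 4
  4p - 1 = -3p + 4  ⇒  7p = 5  ⇒  p = 5/7.

p = 5/7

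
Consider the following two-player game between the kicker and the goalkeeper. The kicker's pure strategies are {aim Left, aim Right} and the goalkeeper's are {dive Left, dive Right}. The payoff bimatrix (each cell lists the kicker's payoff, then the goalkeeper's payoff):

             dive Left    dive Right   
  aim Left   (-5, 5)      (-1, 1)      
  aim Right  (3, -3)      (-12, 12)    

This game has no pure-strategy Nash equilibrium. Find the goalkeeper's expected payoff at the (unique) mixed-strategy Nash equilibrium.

63/19

Set the goalkeeper's expected payoff from dive Left equal to that from dive Right:
  the goalkeeper's payoff to dive Left: p·5 + (1−p)·(-3) = 8p - 3
  the goalkeeper's payoff to dive Right: p·1 + (1−p)·12 = -11p + 12
  8p - 3 = -11p + 12  ⇒  19p = 15  ⇒  p = 15/19.
At equilibrium the goalkeeper is indifferent across columns, so the goalkeeper's payoff equals the payoff from dive Left: (15/19)·5 + (4/19)·(-3) = 63/19.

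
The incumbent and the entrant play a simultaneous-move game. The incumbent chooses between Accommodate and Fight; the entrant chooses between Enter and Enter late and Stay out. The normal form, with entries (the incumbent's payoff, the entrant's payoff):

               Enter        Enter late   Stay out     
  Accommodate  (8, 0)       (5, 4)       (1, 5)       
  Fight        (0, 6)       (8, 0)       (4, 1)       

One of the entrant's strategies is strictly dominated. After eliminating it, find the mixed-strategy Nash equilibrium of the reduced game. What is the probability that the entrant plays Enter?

q = 3/11

The entrant's strategy Enter late is strictly dominated by Stay out: 5 > 4 and 1 > 0. Eliminate Enter late.
For the incumbent to be willing to mix, the incumbent must be indifferent between Accommodate and Fight, which pins down the entrant's mix.
  the incumbent's payoff to Accommodate: q·8 + (1−q)·1 = 7q + 1
  the incumbent's payoff to Fight: q·0 + (1−q)·4 = -4q + 4
  7q + 1 = -4q + 4  ⇒  11q = 3  ⇒  q = 3/11.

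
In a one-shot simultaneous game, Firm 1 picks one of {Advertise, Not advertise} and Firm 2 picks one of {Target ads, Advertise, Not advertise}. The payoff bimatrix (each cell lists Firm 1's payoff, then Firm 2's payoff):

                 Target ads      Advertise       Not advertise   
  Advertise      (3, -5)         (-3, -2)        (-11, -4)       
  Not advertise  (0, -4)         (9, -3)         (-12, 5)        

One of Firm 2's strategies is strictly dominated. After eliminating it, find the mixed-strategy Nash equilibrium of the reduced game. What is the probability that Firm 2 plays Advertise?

q = 1/13

Firm 2's strategy Target ads is strictly dominated by Advertise: -2 > -5 and -3 > -4. Eliminate Target ads.
For Firm 1 to be willing to mix, Firm 1 must be indifferent between Advertise and Not advertise, which pins down Firm 2's mix.
  Firm 1's payoff from Advertise: q·(-3) + (1−q)·(-11) = 8q - 11
  Firm 1's payoff from Not advertise: q·9 + (1−q)·(-12) = 21q - 12
  8q - 11 = 21q - 12  ⇒  -13q = -1  ⇒  q = 1/13.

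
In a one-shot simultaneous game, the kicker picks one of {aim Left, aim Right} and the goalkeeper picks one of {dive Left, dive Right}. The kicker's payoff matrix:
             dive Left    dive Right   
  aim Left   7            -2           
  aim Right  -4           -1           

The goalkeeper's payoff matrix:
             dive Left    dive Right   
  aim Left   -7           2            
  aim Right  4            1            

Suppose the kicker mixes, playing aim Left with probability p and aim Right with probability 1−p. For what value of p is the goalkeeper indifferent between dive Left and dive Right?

The goalkeeper's indifference between dive Left and dive Right determines the kicker's mixing probability p:
  the goalkeeper's expected payoff from dive Left: p·(-7) + (1−p)·4 = -11p + 4
  the goalkeeper's expected payoff from dive Right: p·2 + (1−p)·1 = p + 1
  -11p + 4 = p + 1  ⇒  -12p = -3  ⇒  p = 1/4.

p = 1/4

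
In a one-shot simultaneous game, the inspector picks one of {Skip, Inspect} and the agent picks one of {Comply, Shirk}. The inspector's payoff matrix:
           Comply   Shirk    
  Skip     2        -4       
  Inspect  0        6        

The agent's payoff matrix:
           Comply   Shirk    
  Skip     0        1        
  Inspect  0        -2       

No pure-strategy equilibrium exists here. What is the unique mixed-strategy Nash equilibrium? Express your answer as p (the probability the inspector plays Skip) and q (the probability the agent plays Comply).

p = 2/3, q = 5/6

The agent's indifference between Comply and Shirk determines the inspector's mixing probability p:
  the agent's expected payoff from Comply: p·0 + (1−p)·0 = 0
  the agent's expected payoff from Shirk: p·1 + (1−p)·(-2) = 3p - 2
  0 = 3p - 2  ⇒  -3p = -2  ⇒  p = 2/3.
For the inspector to be willing to mix, the inspector must be indifferent between Skip and Inspect, which pins down the agent's mix.
  the inspector's payoff from Skip: q·2 + (1−q)·(-4) = 6q - 4
  the inspector's payoff from Inspect: q·0 + (1−q)·6 = -6q + 6
  6q - 4 = -6q + 6  ⇒  12q = 10  ⇒  q = 5/6.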